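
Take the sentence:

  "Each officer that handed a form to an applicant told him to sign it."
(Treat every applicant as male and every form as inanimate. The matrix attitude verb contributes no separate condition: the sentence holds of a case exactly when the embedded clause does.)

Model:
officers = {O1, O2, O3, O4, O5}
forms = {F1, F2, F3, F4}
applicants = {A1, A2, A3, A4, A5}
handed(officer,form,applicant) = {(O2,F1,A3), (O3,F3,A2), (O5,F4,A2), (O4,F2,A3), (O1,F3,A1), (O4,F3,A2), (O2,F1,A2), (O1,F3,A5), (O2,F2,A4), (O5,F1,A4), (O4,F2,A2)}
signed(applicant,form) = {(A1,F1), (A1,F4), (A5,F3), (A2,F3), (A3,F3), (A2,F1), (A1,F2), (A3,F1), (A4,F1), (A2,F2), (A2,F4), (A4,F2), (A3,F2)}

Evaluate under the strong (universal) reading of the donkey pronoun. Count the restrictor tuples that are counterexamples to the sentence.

"him" takes "an applicant" as antecedent and "it" takes "a form"; both are donkey pronouns co-varying with the restrictor.
Strong reading: for every (o,f,a) with handed(o,f,a), signed(a,f).
Restrictor triples: (O1,F3,A1)→signed(A1,F3) ✗  (O1,F3,A5)→signed(A5,F3) ✓  (O2,F1,A2)→signed(A2,F1) ✓  (O2,F1,A3)→signed(A3,F1) ✓  (O2,F2,A4)→signed(A4,F2) ✓  (O3,F3,A2)→signed(A2,F3) ✓  (O4,F2,A2)→signed(A2,F2) ✓  (O4,F2,A3)→signed(A3,F2) ✓  (O4,F3,A2)→signed(A2,F3) ✓  (O5,F1,A4)→signed(A4,F1) ✓  (O5,F4,A2)→signed(A2,F4) ✓
Counterexamples (restrictor triples failing the scope): 1.

1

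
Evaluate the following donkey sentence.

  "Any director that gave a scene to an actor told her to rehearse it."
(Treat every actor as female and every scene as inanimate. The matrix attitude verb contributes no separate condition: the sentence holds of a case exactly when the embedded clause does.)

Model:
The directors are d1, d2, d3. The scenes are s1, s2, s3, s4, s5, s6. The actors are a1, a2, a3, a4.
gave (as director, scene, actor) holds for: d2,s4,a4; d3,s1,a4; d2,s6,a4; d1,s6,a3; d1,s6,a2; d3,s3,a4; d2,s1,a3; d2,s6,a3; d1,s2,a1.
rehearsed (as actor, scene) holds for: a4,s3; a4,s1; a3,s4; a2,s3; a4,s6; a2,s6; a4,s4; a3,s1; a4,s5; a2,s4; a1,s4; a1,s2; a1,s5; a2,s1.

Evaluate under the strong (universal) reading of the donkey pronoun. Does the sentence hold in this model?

"her" takes "an actor" as antecedent and "it" takes "a scene"; both are donkey pronouns co-varying with the restrictor.
Strong reading: for every (d,s,a) with gave(d,s,a), rehearsed(a,s).
Restrictor triples: (d1,s2,a1)→rehearsed(a1,s2) ✓  (d1,s6,a2)→rehearsed(a2,s6) ✓  (d1,s6,a3)→rehearsed(a3,s6) ✗  (d2,s1,a3)→rehearsed(a3,s1) ✓  (d2,s4,a4)→rehearsed(a4,s4) ✓  (d2,s6,a3)→rehearsed(a3,s6) ✗  (d2,s6,a4)→rehearsed(a4,s6) ✓  (d3,s1,a4)→rehearsed(a4,s1) ✓  (d3,s3,a4)→rehearsed(a4,s3) ✓
Counterexample: (d1,s6,a3) — rehearsed(a3,s6) does not hold.

False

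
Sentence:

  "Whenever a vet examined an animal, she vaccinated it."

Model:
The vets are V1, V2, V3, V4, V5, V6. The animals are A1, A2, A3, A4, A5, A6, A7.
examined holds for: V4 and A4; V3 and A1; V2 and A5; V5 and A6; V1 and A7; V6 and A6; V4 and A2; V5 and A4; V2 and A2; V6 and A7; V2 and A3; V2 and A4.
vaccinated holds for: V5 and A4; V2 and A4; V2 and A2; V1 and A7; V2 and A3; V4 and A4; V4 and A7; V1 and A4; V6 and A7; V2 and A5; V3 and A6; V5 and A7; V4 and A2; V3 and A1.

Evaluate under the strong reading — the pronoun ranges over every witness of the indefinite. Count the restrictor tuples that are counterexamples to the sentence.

2

"it" takes "an animal" as antecedent — a donkey pronoun bound across the clause boundary.
Strong reading: for every (v,a) with examined(v,a), vaccinated(v,a).
Restrictor pairs: (V1,A7) ✓  (V2,A2) ✓  (V2,A3) ✓  (V2,A4) ✓  (V2,A5) ✓  (V3,A1) ✓  (V4,A2) ✓  (V4,A4) ✓  (V5,A4) ✓  (V5,A6) ✗  (V6,A6) ✗  (V6,A7) ✓
Counterexamples (restrictor pairs failing the scope): 2.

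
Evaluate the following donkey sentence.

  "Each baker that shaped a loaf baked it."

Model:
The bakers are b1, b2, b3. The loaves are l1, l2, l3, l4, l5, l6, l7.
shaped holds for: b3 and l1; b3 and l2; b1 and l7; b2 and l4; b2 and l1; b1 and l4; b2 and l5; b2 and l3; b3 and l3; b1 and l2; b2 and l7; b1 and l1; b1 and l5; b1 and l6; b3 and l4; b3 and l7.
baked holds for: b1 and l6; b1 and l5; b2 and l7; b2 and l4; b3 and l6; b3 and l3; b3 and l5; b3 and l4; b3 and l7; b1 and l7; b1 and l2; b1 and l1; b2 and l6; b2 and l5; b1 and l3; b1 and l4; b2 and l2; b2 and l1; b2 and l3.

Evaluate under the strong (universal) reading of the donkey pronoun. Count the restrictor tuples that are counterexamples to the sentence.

2

"it" takes "a loaf" as antecedent — a donkey pronoun bound across the clause boundary.
Strong reading: for every (b,l) with shaped(b,l), baked(b,l).
Restrictor pairs: (b1,l1) ✓  (b1,l2) ✓  (b1,l4) ✓  (b1,l5) ✓  (b1,l6) ✓  (b1,l7) ✓  (b2,l1) ✓  (b2,l3) ✓  (b2,l4) ✓  (b2,l5) ✓  (b2,l7) ✓  (b3,l1) ✗  (b3,l2) ✗  (b3,l3) ✓  (b3,l4) ✓  (b3,l7) ✓
Counterexamples (restrictor pairs failing the scope): 2.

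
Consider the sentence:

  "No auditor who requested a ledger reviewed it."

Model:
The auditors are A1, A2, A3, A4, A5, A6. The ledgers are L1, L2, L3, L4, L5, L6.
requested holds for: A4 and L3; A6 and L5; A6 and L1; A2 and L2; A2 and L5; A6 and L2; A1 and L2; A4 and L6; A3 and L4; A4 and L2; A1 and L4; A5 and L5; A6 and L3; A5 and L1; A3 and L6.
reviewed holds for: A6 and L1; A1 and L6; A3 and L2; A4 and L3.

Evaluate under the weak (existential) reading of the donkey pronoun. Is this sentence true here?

"it" takes "a ledger" as antecedent — a donkey pronoun bound across the clause boundary.
Truth condition: for no (a,l) with requested(a,l) does reviewed(a,l) hold.
Restrictor pairs — does the scope hold? (A1,L2):fails  (A1,L4):fails  (A2,L2):fails  (A2,L5):fails  (A3,L4):fails  (A3,L6):fails  (A4,L2):fails  (A4,L3):holds  (A4,L6):fails  (A5,L1):fails  (A5,L5):fails  (A6,L1):holds  (A6,L2):fails  (A6,L3):fails  (A6,L5):fails
Scope holds for 2 pair(s), so the sentence is false.

False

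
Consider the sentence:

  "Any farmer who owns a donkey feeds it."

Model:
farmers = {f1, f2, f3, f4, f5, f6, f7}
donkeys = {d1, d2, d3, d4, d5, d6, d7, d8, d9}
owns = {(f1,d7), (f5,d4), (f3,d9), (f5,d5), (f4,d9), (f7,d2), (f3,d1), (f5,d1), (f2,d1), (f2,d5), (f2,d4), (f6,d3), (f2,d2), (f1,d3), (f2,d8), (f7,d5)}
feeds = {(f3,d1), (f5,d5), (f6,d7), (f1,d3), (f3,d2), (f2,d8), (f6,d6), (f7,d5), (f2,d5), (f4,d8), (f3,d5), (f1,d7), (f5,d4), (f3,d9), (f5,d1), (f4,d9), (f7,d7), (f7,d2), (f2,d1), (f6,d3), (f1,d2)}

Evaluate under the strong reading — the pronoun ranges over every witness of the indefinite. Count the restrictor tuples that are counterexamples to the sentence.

"it" takes "a donkey" as antecedent — a donkey pronoun bound across the clause boundary.
Strong reading: for every (f,d) with owns(f,d), feeds(f,d).
Restrictor pairs: (f1,d3) ✓  (f1,d7) ✓  (f2,d1) ✓  (f2,d2) ✗  (f2,d4) ✗  (f2,d5) ✓  (f2,d8) ✓  (f3,d1) ✓  (f3,d9) ✓  (f4,d9) ✓  (f5,d1) ✓  (f5,d4) ✓  (f5,d5) ✓  (f6,d3) ✓  (f7,d2) ✓  (f7,d5) ✓
Counterexamples (restrictor pairs failing the scope): 2.

2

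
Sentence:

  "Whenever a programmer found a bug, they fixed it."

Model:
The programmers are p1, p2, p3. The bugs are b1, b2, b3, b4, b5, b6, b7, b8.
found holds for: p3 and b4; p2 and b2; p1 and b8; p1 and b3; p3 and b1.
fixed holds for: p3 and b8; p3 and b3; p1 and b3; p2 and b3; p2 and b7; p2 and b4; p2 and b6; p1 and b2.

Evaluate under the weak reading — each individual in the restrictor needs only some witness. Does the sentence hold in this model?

"it" takes "a bug" as antecedent — a donkey pronoun bound across the clause boundary.
Weak reading: every programmer p with some found-bug has at least one found-bug b such that fixed(p,b).
Per programmer: p1:✓  p2:✗  p3:✗
p2 has no witness among its found-bugs.

False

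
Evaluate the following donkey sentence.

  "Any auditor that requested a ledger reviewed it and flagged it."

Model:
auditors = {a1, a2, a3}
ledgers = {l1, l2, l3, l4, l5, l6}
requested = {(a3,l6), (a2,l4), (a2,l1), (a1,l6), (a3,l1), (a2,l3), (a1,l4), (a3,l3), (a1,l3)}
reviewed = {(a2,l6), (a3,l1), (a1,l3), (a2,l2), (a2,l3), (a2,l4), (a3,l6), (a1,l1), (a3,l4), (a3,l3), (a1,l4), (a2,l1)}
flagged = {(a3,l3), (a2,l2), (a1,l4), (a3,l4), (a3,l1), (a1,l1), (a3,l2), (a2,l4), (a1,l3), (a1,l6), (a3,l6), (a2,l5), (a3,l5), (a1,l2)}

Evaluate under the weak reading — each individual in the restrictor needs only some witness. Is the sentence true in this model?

True

"it" takes "a ledger" as antecedent — a donkey pronoun bound across the clause boundary.
Weak reading: every auditor a with some requested-ledger has at least one requested-ledger l such that reviewed(a,l) ∧ flagged(a,l).
Per auditor: a1:✓  a2:✓  a3:✓
Every auditor in the restrictor has a witness.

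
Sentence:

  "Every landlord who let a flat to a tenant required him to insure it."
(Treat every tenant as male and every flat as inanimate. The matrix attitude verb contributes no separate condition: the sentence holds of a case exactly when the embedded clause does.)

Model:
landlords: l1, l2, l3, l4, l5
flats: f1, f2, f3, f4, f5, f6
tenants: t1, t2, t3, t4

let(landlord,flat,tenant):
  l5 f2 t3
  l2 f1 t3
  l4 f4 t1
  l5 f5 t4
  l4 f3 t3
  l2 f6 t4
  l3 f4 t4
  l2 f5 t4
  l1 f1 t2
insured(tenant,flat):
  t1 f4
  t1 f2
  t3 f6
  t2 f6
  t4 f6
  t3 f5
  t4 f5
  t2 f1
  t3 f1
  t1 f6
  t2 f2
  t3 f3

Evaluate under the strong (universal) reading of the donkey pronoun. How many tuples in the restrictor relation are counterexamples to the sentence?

"him" takes "a tenant" as antecedent and "it" takes "a flat"; both are donkey pronouns co-varying with the restrictor.
Strong reading: for every (l,f,t) with let(l,f,t), insured(t,f).
Restrictor triples: (l1,f1,t2)→insured(t2,f1) ✓  (l2,f1,t3)→insured(t3,f1) ✓  (l2,f5,t4)→insured(t4,f5) ✓  (l2,f6,t4)→insured(t4,f6) ✓  (l3,f4,t4)→insured(t4,f4) ✗  (l4,f3,t3)→insured(t3,f3) ✓  (l4,f4,t1)→insured(t1,f4) ✓  (l5,f2,t3)→insured(t3,f2) ✗  (l5,f5,t4)→insured(t4,f5) ✓
Counterexamples (restrictor triples failing the scope): 2.

2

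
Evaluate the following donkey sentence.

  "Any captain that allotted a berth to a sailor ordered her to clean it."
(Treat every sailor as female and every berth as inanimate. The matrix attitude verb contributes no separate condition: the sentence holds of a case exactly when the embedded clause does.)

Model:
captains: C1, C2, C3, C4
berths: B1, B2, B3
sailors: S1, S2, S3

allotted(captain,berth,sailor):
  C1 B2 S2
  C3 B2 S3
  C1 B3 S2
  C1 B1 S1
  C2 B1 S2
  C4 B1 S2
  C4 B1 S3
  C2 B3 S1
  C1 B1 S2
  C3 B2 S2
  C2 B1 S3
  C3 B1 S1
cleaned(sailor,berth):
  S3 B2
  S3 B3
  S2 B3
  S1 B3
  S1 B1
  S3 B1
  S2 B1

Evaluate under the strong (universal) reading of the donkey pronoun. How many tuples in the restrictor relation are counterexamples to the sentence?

2

"her" takes "a sailor" as antecedent and "it" takes "a berth"; both are donkey pronouns co-varying with the restrictor.
Strong reading: for every (c,b,s) with allotted(c,b,s), cleaned(s,b).
Restrictor triples: (C1,B1,S1)→cleaned(S1,B1) ✓  (C1,B1,S2)→cleaned(S2,B1) ✓  (C1,B2,S2)→cleaned(S2,B2) ✗  (C1,B3,S2)→cleaned(S2,B3) ✓  (C2,B1,S2)→cleaned(S2,B1) ✓  (C2,B1,S3)→cleaned(S3,B1) ✓  (C2,B3,S1)→cleaned(S1,B3) ✓  (C3,B1,S1)→cleaned(S1,B1) ✓  (C3,B2,S2)→cleaned(S2,B2) ✗  (C3,B2,S3)→cleaned(S3,B2) ✓  (C4,B1,S2)→cleaned(S2,B1) ✓  (C4,B1,S3)→cleaned(S3,B1) ✓
Counterexamples (restrictor triples failing the scope): 2.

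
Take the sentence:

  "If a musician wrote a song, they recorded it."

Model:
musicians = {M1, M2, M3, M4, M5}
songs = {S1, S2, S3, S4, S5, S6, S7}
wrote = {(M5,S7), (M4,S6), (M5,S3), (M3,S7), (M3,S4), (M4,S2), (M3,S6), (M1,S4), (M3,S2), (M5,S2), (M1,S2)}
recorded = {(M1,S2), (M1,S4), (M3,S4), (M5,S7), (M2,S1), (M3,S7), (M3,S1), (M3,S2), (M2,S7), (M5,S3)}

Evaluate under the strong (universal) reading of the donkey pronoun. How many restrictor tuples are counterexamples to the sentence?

4

"it" takes "a song" as antecedent — a donkey pronoun bound across the clause boundary.
Strong reading: for every (m,s) with wrote(m,s), recorded(m,s).
Restrictor pairs: (M1,S2) ✓  (M1,S4) ✓  (M3,S2) ✓  (M3,S4) ✓  (M3,S6) ✗  (M3,S7) ✓  (M4,S2) ✗  (M4,S6) ✗  (M5,S2) ✗  (M5,S3) ✓  (M5,S7) ✓
Counterexamples (restrictor pairs failing the scope): 4.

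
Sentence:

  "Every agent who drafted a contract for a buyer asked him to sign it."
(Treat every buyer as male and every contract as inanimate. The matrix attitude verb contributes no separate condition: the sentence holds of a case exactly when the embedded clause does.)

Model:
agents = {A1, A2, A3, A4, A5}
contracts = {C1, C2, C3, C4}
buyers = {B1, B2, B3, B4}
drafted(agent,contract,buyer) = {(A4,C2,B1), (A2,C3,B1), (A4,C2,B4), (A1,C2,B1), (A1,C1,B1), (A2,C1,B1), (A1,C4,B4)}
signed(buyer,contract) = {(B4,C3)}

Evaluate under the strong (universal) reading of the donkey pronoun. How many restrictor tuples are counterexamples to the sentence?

"him" takes "a buyer" as antecedent and "it" takes "a contract"; both are donkey pronouns co-varying with the restrictor.
Strong reading: for every (a,c,b) with drafted(a,c,b), signed(b,c).
Restrictor triples: (A1,C1,B1)→signed(B1,C1) ✗  (A1,C2,B1)→signed(B1,C2) ✗  (A1,C4,B4)→signed(B4,C4) ✗  (A2,C1,B1)→signed(B1,C1) ✗  (A2,C3,B1)→signed(B1,C3) ✗  (A4,C2,B1)→signed(B1,C2) ✗  (A4,C2,B4)→signed(B4,C2) ✗
Counterexamples (restrictor triples failing the scope): 7.

7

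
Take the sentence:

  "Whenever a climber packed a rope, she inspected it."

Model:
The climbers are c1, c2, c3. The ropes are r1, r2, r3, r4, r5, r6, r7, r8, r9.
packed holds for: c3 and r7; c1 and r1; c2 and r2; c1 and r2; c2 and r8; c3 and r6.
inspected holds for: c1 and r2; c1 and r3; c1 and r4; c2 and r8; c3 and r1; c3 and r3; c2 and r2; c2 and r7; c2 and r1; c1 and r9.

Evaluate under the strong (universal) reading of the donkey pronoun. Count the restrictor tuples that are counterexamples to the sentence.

3

"it" takes "a rope" as antecedent — a donkey pronoun bound across the clause boundary.
Strong reading: for every (c,r) with packed(c,r), inspected(c,r).
Restrictor pairs: (c1,r1) ✗  (c1,r2) ✓  (c2,r2) ✓  (c2,r8) ✓  (c3,r6) ✗  (c3,r7) ✗
Counterexamples (restrictor pairs failing the scope): 3.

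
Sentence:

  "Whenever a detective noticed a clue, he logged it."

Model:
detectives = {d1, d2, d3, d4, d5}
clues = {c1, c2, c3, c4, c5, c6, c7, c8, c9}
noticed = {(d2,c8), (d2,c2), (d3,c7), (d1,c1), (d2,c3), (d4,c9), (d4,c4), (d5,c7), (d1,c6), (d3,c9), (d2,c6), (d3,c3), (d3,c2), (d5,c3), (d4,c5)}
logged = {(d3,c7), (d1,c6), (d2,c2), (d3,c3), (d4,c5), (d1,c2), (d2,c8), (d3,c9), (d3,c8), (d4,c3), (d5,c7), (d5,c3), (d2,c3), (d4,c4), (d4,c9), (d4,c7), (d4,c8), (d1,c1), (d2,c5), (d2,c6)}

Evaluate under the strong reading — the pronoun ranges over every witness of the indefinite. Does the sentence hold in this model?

False

"it" takes "a clue" as antecedent — a donkey pronoun bound across the clause boundary.
Strong reading: for every (d,c) with noticed(d,c), logged(d,c).
Restrictor pairs: (d1,c1) ✓  (d1,c6) ✓  (d2,c2) ✓  (d2,c3) ✓  (d2,c6) ✓  (d2,c8) ✓  (d3,c2) ✗  (d3,c3) ✓  (d3,c7) ✓  (d3,c9) ✓  (d4,c4) ✓  (d4,c5) ✓  (d4,c9) ✓  (d5,c3) ✓  (d5,c7) ✓
Counterexample: (d3,c2) is in noticed but fails the scope.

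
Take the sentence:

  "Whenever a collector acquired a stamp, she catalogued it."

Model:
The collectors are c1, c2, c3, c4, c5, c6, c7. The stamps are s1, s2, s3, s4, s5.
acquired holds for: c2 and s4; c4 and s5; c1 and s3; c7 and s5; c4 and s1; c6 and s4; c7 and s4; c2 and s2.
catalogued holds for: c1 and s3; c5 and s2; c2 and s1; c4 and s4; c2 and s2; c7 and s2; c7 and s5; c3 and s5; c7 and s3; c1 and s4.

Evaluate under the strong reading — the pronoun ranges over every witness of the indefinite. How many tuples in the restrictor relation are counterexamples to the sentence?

"it" takes "a stamp" as antecedent — a donkey pronoun bound across the clause boundary.
Strong reading: for every (c,s) with acquired(c,s), catalogued(c,s).
Restrictor pairs: (c1,s3) ✓  (c2,s2) ✓  (c2,s4) ✗  (c4,s1) ✗  (c4,s5) ✗  (c6,s4) ✗  (c7,s4) ✗  (c7,s5) ✓
Counterexamples (restrictor pairs failing the scope): 5.

5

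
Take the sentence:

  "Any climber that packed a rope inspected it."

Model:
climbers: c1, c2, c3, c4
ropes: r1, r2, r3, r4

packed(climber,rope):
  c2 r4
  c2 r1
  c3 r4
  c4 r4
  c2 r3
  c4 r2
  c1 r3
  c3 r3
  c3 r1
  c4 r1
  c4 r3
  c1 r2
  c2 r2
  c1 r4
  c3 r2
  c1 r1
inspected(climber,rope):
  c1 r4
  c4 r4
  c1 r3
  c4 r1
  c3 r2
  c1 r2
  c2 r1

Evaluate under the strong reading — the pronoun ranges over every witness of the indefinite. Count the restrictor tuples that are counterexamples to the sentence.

"it" takes "a rope" as antecedent — a donkey pronoun bound across the clause boundary.
Strong reading: for every (c,r) with packed(c,r), inspected(c,r).
Restrictor pairs: (c1,r1) ✗  (c1,r2) ✓  (c1,r3) ✓  (c1,r4) ✓  (c2,r1) ✓  (c2,r2) ✗  (c2,r3) ✗  (c2,r4) ✗  (c3,r1) ✗  (c3,r2) ✓  (c3,r3) ✗  (c3,r4) ✗  (c4,r1) ✓  (c4,r2) ✗  (c4,r3) ✗  (c4,r4) ✓
Counterexamples (restrictor pairs failing the scope): 9.

9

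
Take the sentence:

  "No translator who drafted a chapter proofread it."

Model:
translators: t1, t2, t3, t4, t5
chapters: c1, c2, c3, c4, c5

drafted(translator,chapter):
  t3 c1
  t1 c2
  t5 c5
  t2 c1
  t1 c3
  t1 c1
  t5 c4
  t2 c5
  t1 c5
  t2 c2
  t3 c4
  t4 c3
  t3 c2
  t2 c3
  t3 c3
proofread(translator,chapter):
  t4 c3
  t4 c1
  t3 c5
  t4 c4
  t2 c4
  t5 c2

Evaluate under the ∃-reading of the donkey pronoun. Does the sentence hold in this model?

"it" takes "a chapter" as antecedent — a donkey pronoun bound across the clause boundary.
Truth condition: for no (t,c) with drafted(t,c) does proofread(t,c) hold.
Restrictor pairs — does the scope hold? (t1,c1):fails  (t1,c2):fails  (t1,c3):fails  (t1,c5):fails  (t2,c1):fails  (t2,c2):fails  (t2,c3):fails  (t2,c5):fails  (t3,c1):fails  (t3,c2):fails  (t3,c3):fails  (t3,c4):fails  (t4,c3):holds  (t5,c4):fails  (t5,c5):fails
Scope holds for 1 pair(s), so the sentence is false.

False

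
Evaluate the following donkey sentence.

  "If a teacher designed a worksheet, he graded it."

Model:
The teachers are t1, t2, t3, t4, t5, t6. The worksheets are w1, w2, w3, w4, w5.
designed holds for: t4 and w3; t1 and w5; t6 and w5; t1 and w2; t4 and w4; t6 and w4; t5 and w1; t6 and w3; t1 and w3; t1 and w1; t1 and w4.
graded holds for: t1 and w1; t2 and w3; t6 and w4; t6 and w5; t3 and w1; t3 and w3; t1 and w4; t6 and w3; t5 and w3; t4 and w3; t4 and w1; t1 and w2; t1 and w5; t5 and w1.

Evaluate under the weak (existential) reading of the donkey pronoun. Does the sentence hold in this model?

"it" takes "a worksheet" as antecedent — a donkey pronoun bound across the clause boundary.
Weak reading: every teacher t with some designed-worksheet has at least one designed-worksheet w such that graded(t,w).
Per teacher: t1:✓  t4:✓  t5:✓  t6:✓
Every teacher in the restrictor has a witness.

True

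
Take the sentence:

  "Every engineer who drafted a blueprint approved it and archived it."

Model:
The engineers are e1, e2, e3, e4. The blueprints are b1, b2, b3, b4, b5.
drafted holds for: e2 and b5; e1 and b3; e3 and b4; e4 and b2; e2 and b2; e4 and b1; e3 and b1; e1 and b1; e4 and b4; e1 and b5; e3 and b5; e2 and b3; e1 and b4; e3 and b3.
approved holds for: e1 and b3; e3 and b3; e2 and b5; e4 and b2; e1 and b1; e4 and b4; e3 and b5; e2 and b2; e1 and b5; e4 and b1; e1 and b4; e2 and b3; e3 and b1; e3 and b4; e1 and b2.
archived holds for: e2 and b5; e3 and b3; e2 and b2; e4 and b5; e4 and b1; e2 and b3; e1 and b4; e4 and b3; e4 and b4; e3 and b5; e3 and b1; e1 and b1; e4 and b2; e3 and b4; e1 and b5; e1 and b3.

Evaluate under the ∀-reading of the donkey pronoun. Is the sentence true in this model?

True

"it" takes "a blueprint" as antecedent — a donkey pronoun bound across the clause boundary.
Strong reading: for every (e,b) with drafted(e,b), approved(e,b) ∧ archived(e,b).
Restrictor pairs: (e1,b1) ✓  (e1,b3) ✓  (e1,b4) ✓  (e1,b5) ✓  (e2,b2) ✓  (e2,b3) ✓  (e2,b5) ✓  (e3,b1) ✓  (e3,b3) ✓  (e3,b4) ✓  (e3,b5) ✓  (e4,b1) ✓  (e4,b2) ✓  (e4,b4) ✓
Every restrictor pair satisfies the scope.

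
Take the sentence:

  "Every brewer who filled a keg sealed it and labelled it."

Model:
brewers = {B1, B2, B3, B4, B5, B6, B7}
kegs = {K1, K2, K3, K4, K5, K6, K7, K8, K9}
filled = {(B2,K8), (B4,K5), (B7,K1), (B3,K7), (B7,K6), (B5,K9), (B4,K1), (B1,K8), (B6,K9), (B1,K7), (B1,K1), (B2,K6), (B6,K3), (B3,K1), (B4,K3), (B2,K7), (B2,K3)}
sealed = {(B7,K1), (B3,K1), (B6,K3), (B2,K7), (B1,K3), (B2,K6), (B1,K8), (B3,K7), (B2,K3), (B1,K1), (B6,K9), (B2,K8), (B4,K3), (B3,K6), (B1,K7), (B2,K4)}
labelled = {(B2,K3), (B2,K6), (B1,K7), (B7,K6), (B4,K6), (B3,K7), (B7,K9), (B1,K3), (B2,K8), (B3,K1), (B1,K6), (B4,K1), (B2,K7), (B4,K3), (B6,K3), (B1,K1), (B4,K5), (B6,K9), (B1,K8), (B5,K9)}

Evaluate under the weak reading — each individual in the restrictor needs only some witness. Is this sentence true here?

False

"it" takes "a keg" as antecedent — a donkey pronoun bound across the clause boundary.
Weak reading: every brewer b with some filled-keg has at least one filled-keg k such that sealed(b,k) ∧ labelled(b,k).
Per brewer: B1:✓  B2:✓  B3:✓  B4:✓  B5:✗  B6:✓  B7:✗
B5 has no witness among its filled-kegs.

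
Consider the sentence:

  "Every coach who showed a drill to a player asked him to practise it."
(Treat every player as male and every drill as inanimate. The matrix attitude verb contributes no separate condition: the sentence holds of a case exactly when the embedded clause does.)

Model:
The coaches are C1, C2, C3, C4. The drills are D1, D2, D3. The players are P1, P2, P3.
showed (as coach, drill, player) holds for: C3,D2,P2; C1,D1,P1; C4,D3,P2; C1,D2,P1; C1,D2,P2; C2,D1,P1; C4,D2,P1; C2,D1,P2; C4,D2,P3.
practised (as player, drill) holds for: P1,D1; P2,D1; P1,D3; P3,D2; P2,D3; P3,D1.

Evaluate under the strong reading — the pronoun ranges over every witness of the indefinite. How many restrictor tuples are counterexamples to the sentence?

4

"him" takes "a player" as antecedent and "it" takes "a drill"; both are donkey pronouns co-varying with the restrictor.
Strong reading: for every (c,d,p) with showed(c,d,p), practised(p,d).
Restrictor triples: (C1,D1,P1)→practised(P1,D1) ✓  (C1,D2,P1)→practised(P1,D2) ✗  (C1,D2,P2)→practised(P2,D2) ✗  (C2,D1,P1)→practised(P1,D1) ✓  (C2,D1,P2)→practised(P2,D1) ✓  (C3,D2,P2)→practised(P2,D2) ✗  (C4,D2,P1)→practised(P1,D2) ✗  (C4,D2,P3)→practised(P3,D2) ✓  (C4,D3,P2)→practised(P2,D3) ✓
Counterexamples (restrictor triples failing the scope): 4.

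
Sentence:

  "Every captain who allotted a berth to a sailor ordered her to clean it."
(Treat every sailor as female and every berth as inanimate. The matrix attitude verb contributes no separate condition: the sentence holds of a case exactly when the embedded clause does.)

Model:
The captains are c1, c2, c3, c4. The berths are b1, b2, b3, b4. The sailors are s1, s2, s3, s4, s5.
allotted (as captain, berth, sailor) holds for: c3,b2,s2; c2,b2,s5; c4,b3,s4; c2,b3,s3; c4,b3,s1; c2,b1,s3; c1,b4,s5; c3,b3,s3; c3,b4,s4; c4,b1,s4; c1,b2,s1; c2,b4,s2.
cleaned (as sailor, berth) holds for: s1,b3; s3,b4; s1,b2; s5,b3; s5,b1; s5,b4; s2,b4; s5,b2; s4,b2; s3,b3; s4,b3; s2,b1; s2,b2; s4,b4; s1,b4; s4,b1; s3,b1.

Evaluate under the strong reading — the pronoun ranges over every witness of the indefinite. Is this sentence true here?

True

"her" takes "a sailor" as antecedent and "it" takes "a berth"; both are donkey pronouns co-varying with the restrictor.
Strong reading: for every (c,b,s) with allotted(c,b,s), cleaned(s,b).
Restrictor triples: (c1,b2,s1)→cleaned(s1,b2) ✓  (c1,b4,s5)→cleaned(s5,b4) ✓  (c2,b1,s3)→cleaned(s3,b1) ✓  (c2,b2,s5)→cleaned(s5,b2) ✓  (c2,b3,s3)→cleaned(s3,b3) ✓  (c2,b4,s2)→cleaned(s2,b4) ✓  (c3,b2,s2)→cleaned(s2,b2) ✓  (c3,b3,s3)→cleaned(s3,b3) ✓  (c3,b4,s4)→cleaned(s4,b4) ✓  (c4,b1,s4)→cleaned(s4,b1) ✓  (c4,b3,s1)→cleaned(s1,b3) ✓  (c4,b3,s4)→cleaned(s4,b3) ✓
Every restrictor triple satisfies the scope.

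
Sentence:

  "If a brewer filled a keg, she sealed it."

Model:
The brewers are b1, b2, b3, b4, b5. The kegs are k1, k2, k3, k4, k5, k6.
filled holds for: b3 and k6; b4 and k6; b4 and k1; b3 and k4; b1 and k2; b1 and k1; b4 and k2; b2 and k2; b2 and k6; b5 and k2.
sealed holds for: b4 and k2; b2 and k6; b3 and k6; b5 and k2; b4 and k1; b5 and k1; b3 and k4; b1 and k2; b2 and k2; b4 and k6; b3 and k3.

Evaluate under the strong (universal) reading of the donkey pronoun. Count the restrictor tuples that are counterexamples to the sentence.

"it" takes "a keg" as antecedent — a donkey pronoun bound across the clause boundary.
Strong reading: for every (b,k) with filled(b,k), sealed(b,k).
Restrictor pairs: (b1,k1) ✗  (b1,k2) ✓  (b2,k2) ✓  (b2,k6) ✓  (b3,k4) ✓  (b3,k6) ✓  (b4,k1) ✓  (b4,k2) ✓  (b4,k6) ✓  (b5,k2) ✓
Counterexamples (restrictor pairs failing the scope): 1.

1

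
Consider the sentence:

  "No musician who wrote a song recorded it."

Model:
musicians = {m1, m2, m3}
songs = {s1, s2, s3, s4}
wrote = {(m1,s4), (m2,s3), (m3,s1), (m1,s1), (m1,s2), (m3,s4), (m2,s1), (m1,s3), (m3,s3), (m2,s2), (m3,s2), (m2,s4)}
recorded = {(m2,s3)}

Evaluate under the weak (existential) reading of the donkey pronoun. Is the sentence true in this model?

"it" takes "a song" as antecedent — a donkey pronoun bound across the clause boundary.
Truth condition: for no (m,s) with wrote(m,s) does recorded(m,s) hold.
Restrictor pairs — does the scope hold? (m1,s1):fails  (m1,s2):fails  (m1,s3):fails  (m1,s4):fails  (m2,s1):fails  (m2,s2):fails  (m2,s3):holds  (m2,s4):fails  (m3,s1):fails  (m3,s2):fails  (m3,s3):fails  (m3,s4):fails
Scope holds for 1 pair(s), so the sentence is false.

False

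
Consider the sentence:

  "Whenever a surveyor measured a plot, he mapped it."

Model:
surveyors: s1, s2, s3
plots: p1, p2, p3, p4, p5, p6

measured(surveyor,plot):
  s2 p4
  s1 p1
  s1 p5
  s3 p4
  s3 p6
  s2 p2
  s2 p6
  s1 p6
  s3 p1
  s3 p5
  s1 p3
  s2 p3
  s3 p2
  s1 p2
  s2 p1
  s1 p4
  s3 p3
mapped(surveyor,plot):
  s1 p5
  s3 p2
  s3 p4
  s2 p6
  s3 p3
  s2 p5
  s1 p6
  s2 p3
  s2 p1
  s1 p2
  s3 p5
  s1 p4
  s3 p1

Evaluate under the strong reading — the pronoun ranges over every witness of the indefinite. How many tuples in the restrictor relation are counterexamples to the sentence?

"it" takes "a plot" as antecedent — a donkey pronoun bound across the clause boundary.
Strong reading: for every (s,p) with measured(s,p), mapped(s,p).
Restrictor pairs: (s1,p1) ✗  (s1,p2) ✓  (s1,p3) ✗  (s1,p4) ✓  (s1,p5) ✓  (s1,p6) ✓  (s2,p1) ✓  (s2,p2) ✗  (s2,p3) ✓  (s2,p4) ✗  (s2,p6) ✓  (s3,p1) ✓  (s3,p2) ✓  (s3,p3) ✓  (s3,p4) ✓  (s3,p5) ✓  (s3,p6) ✗
Counterexamples (restrictor pairs failing the scope): 5.

5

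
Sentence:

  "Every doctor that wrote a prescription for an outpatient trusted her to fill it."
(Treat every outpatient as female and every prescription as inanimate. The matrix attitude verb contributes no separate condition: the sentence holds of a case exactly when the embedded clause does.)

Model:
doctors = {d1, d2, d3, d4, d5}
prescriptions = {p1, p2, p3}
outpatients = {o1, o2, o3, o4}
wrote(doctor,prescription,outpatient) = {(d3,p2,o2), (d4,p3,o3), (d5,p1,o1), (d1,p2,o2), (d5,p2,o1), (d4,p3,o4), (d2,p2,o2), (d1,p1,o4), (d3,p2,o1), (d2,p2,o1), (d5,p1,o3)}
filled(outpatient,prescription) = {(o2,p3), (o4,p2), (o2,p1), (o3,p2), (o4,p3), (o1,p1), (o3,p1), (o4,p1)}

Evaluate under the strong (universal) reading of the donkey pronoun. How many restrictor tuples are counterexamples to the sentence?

7

"her" takes "an outpatient" as antecedent and "it" takes "a prescription"; both are donkey pronouns co-varying with the restrictor.
Strong reading: for every (d,p,o) with wrote(d,p,o), filled(o,p).
Restrictor triples: (d1,p1,o4)→filled(o4,p1) ✓  (d1,p2,o2)→filled(o2,p2) ✗  (d2,p2,o1)→filled(o1,p2) ✗  (d2,p2,o2)→filled(o2,p2) ✗  (d3,p2,o1)→filled(o1,p2) ✗  (d3,p2,o2)→filled(o2,p2) ✗  (d4,p3,o3)→filled(o3,p3) ✗  (d4,p3,o4)→filled(o4,p3) ✓  (d5,p1,o1)→filled(o1,p1) ✓  (d5,p1,o3)→filled(o3,p1) ✓  (d5,p2,o1)→filled(o1,p2) ✗
Counterexamples (restrictor triples failing the scope): 7.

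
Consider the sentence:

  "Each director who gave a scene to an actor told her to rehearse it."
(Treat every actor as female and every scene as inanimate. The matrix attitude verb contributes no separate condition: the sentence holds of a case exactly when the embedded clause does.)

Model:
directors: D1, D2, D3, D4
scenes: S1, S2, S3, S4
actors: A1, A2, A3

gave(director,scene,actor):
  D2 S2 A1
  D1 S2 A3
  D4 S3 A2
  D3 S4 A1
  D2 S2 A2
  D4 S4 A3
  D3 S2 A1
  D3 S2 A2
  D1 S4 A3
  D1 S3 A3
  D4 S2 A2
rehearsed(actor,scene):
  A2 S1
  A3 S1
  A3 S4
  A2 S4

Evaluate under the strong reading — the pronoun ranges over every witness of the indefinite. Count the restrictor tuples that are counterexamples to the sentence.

"her" takes "an actor" as antecedent and "it" takes "a scene"; both are donkey pronouns co-varying with the restrictor.
Strong reading: for every (d,s,a) with gave(d,s,a), rehearsed(a,s).
Restrictor triples: (D1,S2,A3)→rehearsed(A3,S2) ✗  (D1,S3,A3)→rehearsed(A3,S3) ✗  (D1,S4,A3)→rehearsed(A3,S4) ✓  (D2,S2,A1)→rehearsed(A1,S2) ✗  (D2,S2,A2)→rehearsed(A2,S2) ✗  (D3,S2,A1)→rehearsed(A1,S2) ✗  (D3,S2,A2)→rehearsed(A2,S2) ✗  (D3,S4,A1)→rehearsed(A1,S4) ✗  (D4,S2,A2)→rehearsed(A2,S2) ✗  (D4,S3,A2)→rehearsed(A2,S3) ✗  (D4,S4,A3)→rehearsed(A3,S4) ✓
Counterexamples (restrictor triples failing the scope): 9.

9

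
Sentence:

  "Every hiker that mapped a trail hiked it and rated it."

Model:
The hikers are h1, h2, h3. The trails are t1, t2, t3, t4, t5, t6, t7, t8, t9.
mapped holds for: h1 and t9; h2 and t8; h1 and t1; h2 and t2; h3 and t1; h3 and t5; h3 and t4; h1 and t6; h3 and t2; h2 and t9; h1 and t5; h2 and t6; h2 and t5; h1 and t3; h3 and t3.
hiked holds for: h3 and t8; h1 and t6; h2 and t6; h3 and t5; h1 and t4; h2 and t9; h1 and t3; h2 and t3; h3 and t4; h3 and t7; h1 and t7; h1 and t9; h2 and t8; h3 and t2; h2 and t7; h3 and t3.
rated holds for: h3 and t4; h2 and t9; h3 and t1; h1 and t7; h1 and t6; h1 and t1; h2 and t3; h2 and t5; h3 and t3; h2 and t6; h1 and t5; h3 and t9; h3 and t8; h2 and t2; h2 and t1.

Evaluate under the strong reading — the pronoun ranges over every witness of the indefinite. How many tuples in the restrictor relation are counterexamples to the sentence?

10

"it" takes "a trail" as antecedent — a donkey pronoun bound across the clause boundary.
Strong reading: for every (h,t) with mapped(h,t), hiked(h,t) ∧ rated(h,t).
Restrictor pairs: (h1,t1) ✗  (h1,t3) ✗  (h1,t5) ✗  (h1,t6) ✓  (h1,t9) ✗  (h2,t2) ✗  (h2,t5) ✗  (h2,t6) ✓  (h2,t8) ✗  (h2,t9) ✓  (h3,t1) ✗  (h3,t2) ✗  (h3,t3) ✓  (h3,t4) ✓  (h3,t5) ✗
Counterexamples (restrictor pairs failing the scope): 10.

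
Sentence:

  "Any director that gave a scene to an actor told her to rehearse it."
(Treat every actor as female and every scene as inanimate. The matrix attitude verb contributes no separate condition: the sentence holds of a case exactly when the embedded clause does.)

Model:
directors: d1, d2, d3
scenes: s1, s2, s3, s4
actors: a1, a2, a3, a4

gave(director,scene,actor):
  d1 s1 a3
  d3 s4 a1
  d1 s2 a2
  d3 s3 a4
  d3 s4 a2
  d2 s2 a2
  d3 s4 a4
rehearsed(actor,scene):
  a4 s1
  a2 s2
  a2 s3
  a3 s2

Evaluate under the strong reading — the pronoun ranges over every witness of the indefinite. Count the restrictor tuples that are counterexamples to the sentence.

"her" takes "an actor" as antecedent and "it" takes "a scene"; both are donkey pronouns co-varying with the restrictor.
Strong reading: for every (d,s,a) with gave(d,s,a), rehearsed(a,s).
Restrictor triples: (d1,s1,a3)→rehearsed(a3,s1) ✗  (d1,s2,a2)→rehearsed(a2,s2) ✓  (d2,s2,a2)→rehearsed(a2,s2) ✓  (d3,s3,a4)→rehearsed(a4,s3) ✗  (d3,s4,a1)→rehearsed(a1,s4) ✗  (d3,s4,a2)→rehearsed(a2,s4) ✗  (d3,s4,a4)→rehearsed(a4,s4) ✗
Counterexamples (restrictor triples failing the scope): 5.

5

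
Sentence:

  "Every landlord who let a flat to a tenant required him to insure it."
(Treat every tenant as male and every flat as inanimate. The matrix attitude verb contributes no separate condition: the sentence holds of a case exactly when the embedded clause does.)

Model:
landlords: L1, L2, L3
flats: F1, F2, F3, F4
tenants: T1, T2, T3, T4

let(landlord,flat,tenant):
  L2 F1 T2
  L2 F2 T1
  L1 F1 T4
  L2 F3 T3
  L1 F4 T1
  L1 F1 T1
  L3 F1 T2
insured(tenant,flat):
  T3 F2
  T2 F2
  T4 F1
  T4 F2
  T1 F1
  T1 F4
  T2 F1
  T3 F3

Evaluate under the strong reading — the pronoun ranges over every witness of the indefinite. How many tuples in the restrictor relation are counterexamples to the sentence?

"him" takes "a tenant" as antecedent and "it" takes "a flat"; both are donkey pronouns co-varying with the restrictor.
Strong reading: for every (l,f,t) with let(l,f,t), insured(t,f).
Restrictor triples: (L1,F1,T1)→insured(T1,F1) ✓  (L1,F1,T4)→insured(T4,F1) ✓  (L1,F4,T1)→insured(T1,F4) ✓  (L2,F1,T2)→insured(T2,F1) ✓  (L2,F2,T1)→insured(T1,F2) ✗  (L2,F3,T3)→insured(T3,F3) ✓  (L3,F1,T2)→insured(T2,F1) ✓
Counterexamples (restrictor triples failing the scope): 1.

1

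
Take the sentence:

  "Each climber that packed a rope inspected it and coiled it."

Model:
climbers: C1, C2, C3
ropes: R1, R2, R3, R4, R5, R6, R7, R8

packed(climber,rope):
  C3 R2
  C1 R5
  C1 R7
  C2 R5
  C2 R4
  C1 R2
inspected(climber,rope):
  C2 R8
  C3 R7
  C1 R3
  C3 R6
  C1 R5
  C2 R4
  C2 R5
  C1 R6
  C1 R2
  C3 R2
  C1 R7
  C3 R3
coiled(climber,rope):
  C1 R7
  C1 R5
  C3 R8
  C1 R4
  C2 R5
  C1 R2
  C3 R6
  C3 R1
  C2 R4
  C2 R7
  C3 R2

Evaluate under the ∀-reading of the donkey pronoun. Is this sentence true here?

"it" takes "a rope" as antecedent — a donkey pronoun bound across the clause boundary.
Strong reading: for every (c,r) with packed(c,r), inspected(c,r) ∧ coiled(c,r).
Restrictor pairs: (C1,R2) ✓  (C1,R5) ✓  (C1,R7) ✓  (C2,R4) ✓  (C2,R5) ✓  (C3,R2) ✓
Every restrictor pair satisfies the scope.

True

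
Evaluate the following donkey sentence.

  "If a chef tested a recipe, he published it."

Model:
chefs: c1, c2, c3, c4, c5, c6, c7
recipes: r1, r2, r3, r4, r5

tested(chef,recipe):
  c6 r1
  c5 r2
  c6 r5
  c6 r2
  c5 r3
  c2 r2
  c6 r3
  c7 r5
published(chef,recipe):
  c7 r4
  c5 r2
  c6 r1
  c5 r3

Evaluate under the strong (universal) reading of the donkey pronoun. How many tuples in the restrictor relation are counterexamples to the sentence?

5

"it" takes "a recipe" as antecedent — a donkey pronoun bound across the clause boundary.
Strong reading: for every (c,r) with tested(c,r), published(c,r).
Restrictor pairs: (c2,r2) ✗  (c5,r2) ✓  (c5,r3) ✓  (c6,r1) ✓  (c6,r2) ✗  (c6,r3) ✗  (c6,r5) ✗  (c7,r5) ✗
Counterexamples (restrictor pairs failing the scope): 5.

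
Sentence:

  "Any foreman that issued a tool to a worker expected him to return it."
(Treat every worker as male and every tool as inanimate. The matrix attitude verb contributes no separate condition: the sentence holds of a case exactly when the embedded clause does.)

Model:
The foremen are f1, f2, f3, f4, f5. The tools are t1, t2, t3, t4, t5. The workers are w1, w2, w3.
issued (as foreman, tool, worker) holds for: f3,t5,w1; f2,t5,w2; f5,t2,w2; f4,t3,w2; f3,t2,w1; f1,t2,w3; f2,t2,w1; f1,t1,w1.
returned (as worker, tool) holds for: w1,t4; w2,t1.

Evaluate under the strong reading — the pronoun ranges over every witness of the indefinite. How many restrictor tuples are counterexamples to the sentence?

"him" takes "a worker" as antecedent and "it" takes "a tool"; both are donkey pronouns co-varying with the restrictor.
Strong reading: for every (f,t,w) with issued(f,t,w), returned(w,t).
Restrictor triples: (f1,t1,w1)→returned(w1,t1) ✗  (f1,t2,w3)→returned(w3,t2) ✗  (f2,t2,w1)→returned(w1,t2) ✗  (f2,t5,w2)→returned(w2,t5) ✗  (f3,t2,w1)→returned(w1,t2) ✗  (f3,t5,w1)→returned(w1,t5) ✗  (f4,t3,w2)→returned(w2,t3) ✗  (f5,t2,w2)→returned(w2,t2) ✗
Counterexamples (restrictor triples failing the scope): 8.

8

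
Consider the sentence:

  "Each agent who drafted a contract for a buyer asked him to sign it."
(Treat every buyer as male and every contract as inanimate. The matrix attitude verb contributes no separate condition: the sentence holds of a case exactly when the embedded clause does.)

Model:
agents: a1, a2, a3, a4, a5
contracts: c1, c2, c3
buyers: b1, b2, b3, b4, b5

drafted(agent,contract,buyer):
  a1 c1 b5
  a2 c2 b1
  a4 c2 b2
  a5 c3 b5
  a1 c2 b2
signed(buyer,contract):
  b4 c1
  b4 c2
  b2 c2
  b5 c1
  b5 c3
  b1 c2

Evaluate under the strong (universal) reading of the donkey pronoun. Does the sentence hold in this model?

"him" takes "a buyer" as antecedent and "it" takes "a contract"; both are donkey pronouns co-varying with the restrictor.
Strong reading: for every (a,c,b) with drafted(a,c,b), signed(b,c).
Restrictor triples: (a1,c1,b5)→signed(b5,c1) ✓  (a1,c2,b2)→signed(b2,c2) ✓  (a2,c2,b1)→signed(b1,c2) ✓  (a4,c2,b2)→signed(b2,c2) ✓  (a5,c3,b5)→signed(b5,c3) ✓
Every restrictor triple satisfies the scope.

True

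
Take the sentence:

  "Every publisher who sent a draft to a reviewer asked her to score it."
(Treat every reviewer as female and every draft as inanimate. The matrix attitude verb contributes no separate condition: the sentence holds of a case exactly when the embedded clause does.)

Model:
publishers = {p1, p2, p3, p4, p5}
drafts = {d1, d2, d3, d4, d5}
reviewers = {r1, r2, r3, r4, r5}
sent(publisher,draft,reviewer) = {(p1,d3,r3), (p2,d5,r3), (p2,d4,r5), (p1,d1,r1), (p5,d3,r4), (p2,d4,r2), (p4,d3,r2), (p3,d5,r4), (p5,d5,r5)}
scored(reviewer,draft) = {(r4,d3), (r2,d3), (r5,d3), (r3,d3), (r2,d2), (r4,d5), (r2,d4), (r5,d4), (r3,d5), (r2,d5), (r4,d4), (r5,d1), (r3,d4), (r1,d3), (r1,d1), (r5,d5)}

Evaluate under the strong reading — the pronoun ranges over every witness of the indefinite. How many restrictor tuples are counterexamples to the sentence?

0

"her" takes "a reviewer" as antecedent and "it" takes "a draft"; both are donkey pronouns co-varying with the restrictor.
Strong reading: for every (p,d,r) with sent(p,d,r), scored(r,d).
Restrictor triples: (p1,d1,r1)→scored(r1,d1) ✓  (p1,d3,r3)→scored(r3,d3) ✓  (p2,d4,r2)→scored(r2,d4) ✓  (p2,d4,r5)→scored(r5,d4) ✓  (p2,d5,r3)→scored(r3,d5) ✓  (p3,d5,r4)→scored(r4,d5) ✓  (p4,d3,r2)→scored(r2,d3) ✓  (p5,d3,r4)→scored(r4,d3) ✓  (p5,d5,r5)→scored(r5,d5) ✓
Counterexamples (restrictor triples failing the scope): 0.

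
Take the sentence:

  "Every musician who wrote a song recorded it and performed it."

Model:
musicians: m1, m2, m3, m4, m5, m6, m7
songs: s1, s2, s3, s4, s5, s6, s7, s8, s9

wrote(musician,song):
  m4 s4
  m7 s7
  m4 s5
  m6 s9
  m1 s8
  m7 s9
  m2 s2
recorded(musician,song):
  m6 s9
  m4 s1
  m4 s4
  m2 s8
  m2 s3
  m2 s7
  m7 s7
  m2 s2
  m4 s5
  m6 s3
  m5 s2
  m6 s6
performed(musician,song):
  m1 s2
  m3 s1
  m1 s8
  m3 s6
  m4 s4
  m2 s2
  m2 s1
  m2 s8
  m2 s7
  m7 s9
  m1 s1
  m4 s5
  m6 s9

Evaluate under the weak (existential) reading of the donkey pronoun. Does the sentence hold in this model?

"it" takes "a song" as antecedent — a donkey pronoun bound across the clause boundary.
Weak reading: every musician m with some wrote-song has at least one wrote-song s such that recorded(m,s) ∧ performed(m,s).
Per musician: m1:✗  m2:✓  m4:✓  m6:✓  m7:✗
m1 has no witness among its wrote-songs.

False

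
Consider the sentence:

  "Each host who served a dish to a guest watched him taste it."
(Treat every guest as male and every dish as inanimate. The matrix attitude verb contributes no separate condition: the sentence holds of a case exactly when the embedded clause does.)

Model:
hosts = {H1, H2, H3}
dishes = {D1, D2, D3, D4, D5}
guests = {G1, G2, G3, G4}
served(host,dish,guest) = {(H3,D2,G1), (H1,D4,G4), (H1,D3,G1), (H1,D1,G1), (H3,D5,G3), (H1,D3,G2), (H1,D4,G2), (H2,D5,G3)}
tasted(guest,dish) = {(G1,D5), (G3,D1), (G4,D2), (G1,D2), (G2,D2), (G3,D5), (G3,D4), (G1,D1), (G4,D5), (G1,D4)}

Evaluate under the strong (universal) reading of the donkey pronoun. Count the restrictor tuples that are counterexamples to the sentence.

4

"him" takes "a guest" as antecedent and "it" takes "a dish"; both are donkey pronouns co-varying with the restrictor.
Strong reading: for every (h,d,g) with served(h,d,g), tasted(g,d).
Restrictor triples: (H1,D1,G1)→tasted(G1,D1) ✓  (H1,D3,G1)→tasted(G1,D3) ✗  (H1,D3,G2)→tasted(G2,D3) ✗  (H1,D4,G2)→tasted(G2,D4) ✗  (H1,D4,G4)→tasted(G4,D4) ✗  (H2,D5,G3)→tasted(G3,D5) ✓  (H3,D2,G1)→tasted(G1,D2) ✓  (H3,D5,G3)→tasted(G3,D5) ✓
Counterexamples (restrictor triples failing the scope): 4.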